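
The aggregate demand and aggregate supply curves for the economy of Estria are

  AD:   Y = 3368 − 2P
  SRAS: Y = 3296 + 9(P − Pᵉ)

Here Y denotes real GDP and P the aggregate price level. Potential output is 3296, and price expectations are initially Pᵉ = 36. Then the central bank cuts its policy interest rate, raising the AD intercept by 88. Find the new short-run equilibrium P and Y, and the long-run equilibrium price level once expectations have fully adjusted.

Short run: P = 44, Y = 3368. Long run: P = 80.

AD shifts right: new AD is Y = 3456 − 2P. With Pᵉ = 36, SRAS is Y = 2972 + 9P.
Short run: 3456 − 2P = 2972 + 9P gives 484 = 11P, so P = 44 and Y = 3456 − 2·44 = 3368.
Y = 3368 is above potential 3296; expectations adjust and SRAS shifts left until Y = 3296.
Long run: on the new AD curve, 3296 = 3456 − 2P gives P = 80.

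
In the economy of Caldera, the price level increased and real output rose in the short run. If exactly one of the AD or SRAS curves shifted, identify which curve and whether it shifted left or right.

AD shifted right

P rose and Y rose. An AD shift moves P and Y in the same direction; an SRAS shift moves them in opposite directions.
Here P and Y moved in the same direction, so the AD curve shifted.
Since Y rose, AD shifted right.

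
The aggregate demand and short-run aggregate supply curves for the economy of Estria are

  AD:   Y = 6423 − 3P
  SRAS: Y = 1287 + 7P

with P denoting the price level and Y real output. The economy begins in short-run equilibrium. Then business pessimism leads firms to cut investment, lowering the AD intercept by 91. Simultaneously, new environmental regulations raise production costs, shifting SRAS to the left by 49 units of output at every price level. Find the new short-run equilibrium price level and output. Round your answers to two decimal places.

After both shocks: AD is Y = 6332 − 3P and SRAS is Y = 1238 + 7P.
Setting them equal: 5094 = 10P, so P = 509.40.
Substituting into AD, Y = 4803.80.

P = 509.40, Y = 4803.80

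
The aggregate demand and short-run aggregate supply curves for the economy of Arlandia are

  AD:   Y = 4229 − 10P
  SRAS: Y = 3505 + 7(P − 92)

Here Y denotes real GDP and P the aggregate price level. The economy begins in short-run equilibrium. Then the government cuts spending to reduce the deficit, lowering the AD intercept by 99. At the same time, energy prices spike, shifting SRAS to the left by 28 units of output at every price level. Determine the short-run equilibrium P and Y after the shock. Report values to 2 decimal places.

P = 76.29, Y = 3367.06

After both shocks: AD is Y = 4130 − 10P and SRAS is Y = 2833 + 7P.
Setting them equal: 1297 = 17P, so P = 76.29.
Substituting into AD, Y = 3367.06.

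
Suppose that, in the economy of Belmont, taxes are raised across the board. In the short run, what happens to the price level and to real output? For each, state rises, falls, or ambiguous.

This is a negative demand shock: AD shifts left.
Moving along the upward-sloping SRAS curve, P falls and Y falls.

Price level: falls; output: falls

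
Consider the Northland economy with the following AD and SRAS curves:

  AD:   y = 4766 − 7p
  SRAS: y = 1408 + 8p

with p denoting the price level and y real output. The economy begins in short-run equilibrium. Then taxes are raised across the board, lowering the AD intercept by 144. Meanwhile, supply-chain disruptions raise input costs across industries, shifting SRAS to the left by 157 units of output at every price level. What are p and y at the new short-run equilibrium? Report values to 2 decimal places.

p = 224.73, y = 3048.87

After both shocks: AD is y = 4622 − 7p and SRAS is y = 1251 + 8p.
Setting them equal: 3371 = 15p, so p = 224.73.
Substituting into AD, y = 3048.87.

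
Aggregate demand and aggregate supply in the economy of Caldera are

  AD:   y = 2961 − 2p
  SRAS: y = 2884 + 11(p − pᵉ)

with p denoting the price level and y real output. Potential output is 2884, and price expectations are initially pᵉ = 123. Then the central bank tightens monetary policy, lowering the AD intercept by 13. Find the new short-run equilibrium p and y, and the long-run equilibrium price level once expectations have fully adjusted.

Short run: p = 109, y = 2730. Long run: p = 32.

AD shifts left: new AD is y = 2948 − 2p. With pᵉ = 123, SRAS is y = 1531 + 11p.
Short run: 2948 − 2p = 1531 + 11p gives 1417 = 13p, so p = 109 and y = 2948 − 2·109 = 2730.
y = 2730 is below potential 2884; expectations adjust and SRAS shifts right until y = 2884.
Long run: on the new AD curve, 2884 = 2948 − 2p gives p = 32.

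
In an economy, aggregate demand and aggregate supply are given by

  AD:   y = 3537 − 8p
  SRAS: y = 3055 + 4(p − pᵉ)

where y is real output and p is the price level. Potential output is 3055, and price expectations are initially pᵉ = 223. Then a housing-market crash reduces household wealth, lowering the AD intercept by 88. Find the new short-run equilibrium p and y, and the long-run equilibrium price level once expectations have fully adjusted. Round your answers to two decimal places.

AD shifts left: new AD is y = 3449 − 8p. With pᵉ = 223, SRAS is y = 2163 + 4p.
Short run: 3449 − 8p = 2163 + 4p gives 1286 = 12p, so p = 107.17 and y = 3449 − 8p = 2591.67.
y = 2591.67 is below potential 3055; expectations adjust and SRAS shifts right until y = 3055.
Long run: on the new AD curve, 3055 = 3449 − 8p gives p = 49.25.

Short run: p = 107.17, y = 2591.67. Long run: p = 49.25.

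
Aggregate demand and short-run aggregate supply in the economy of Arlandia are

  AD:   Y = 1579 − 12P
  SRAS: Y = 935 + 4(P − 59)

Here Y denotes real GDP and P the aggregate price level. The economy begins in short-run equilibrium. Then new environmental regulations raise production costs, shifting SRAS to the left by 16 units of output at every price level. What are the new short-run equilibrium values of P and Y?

This is a negative supply shock: SRAS shifts left.
New SRAS: Y = 683 + 4P.
Set AD = SRAS: 1579 − 12P = 683 + 4P, so 896 = 16P and P = 56.
Y = 1579 − 12·56 = 907.

P = 56, Y = 907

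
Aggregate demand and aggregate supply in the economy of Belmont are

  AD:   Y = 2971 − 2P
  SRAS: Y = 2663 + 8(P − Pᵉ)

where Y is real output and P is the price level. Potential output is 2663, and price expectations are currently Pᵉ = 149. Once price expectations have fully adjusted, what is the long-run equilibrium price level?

Long-run P = 154

Short run: with Pᵉ = 149, SRAS is Y = 1471 + 8P. Setting AD = SRAS gives 1500 = 10P, so P = 150 and Y = 2971 − 2·150 = 2671.
Output 2671 is above potential 2663, so over time expected prices rise and SRAS shifts left until Y returns to 2663.
Long run: Y = 2663 on the AD curve gives 2663 = 2971 − 2P, so P = 154.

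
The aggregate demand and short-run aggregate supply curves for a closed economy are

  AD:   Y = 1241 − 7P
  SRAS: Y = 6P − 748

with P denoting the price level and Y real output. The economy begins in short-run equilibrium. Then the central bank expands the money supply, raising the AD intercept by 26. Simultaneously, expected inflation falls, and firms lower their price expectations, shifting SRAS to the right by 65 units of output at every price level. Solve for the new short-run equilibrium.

After both shocks: AD is Y = 1267 − 7P and SRAS is Y = 6P − 683.
Setting them equal: 1950 = 13P, so P = 150.
Y = 1267 − 7·150 = 217.

P = 150, Y = 217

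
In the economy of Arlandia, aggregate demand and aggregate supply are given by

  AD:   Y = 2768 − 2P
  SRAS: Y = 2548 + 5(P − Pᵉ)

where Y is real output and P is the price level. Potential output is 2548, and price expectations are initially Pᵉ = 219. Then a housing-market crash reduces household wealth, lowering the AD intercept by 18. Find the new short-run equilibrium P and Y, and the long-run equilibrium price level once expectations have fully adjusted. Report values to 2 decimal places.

AD shifts left: new AD is Y = 2750 − 2P. With Pᵉ = 219, SRAS is Y = 1453 + 5P.
Short run: 2750 − 2P = 1453 + 5P gives 1297 = 7P, so P = 185.29 and Y = 2750 − 2P = 2379.43.
Y = 2379.43 is below potential 2548; expectations adjust and SRAS shifts right until Y = 2548.
Long run: on the new AD curve, 2548 = 2750 − 2P gives P = 101.00.

Short run: P = 185.29, Y = 2379.43. Long run: P = 101.00.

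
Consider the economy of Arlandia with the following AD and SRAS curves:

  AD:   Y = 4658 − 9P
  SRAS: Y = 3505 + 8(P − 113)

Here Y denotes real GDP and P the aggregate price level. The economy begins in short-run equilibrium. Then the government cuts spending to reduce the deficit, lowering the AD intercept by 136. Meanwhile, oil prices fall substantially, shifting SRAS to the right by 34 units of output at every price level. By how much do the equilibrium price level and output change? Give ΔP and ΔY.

ΔP = -10, ΔY = -46

After both shocks: AD is Y = 4522 − 9P and SRAS is Y = 2635 + 8P.
Setting them equal: 1887 = 17P, so P = 111.
Y = 4522 − 9·111 = 3523.
Initially P = 121, Y = 3569, so ΔP = -10 and ΔY = -46.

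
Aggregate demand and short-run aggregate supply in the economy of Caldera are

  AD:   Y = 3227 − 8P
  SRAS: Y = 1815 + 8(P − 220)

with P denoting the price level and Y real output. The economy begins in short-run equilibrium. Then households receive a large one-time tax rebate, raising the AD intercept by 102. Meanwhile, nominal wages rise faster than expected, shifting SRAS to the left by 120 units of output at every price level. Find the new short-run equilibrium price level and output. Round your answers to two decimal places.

After both shocks: AD is Y = 3329 − 8P and SRAS is Y = 8P − 65.
Setting them equal: 3394 = 16P, so P = 212.13.
Substituting into AD, Y = 1632.00.

P = 212.13, Y = 1632.00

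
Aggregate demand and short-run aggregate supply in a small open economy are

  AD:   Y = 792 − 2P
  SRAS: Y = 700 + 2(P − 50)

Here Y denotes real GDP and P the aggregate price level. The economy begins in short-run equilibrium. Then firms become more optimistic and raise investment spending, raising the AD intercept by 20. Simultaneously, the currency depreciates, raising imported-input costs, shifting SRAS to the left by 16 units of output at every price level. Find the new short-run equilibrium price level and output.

P = 57, Y = 698

After both shocks: AD is Y = 812 − 2P and SRAS is Y = 584 + 2P.
Setting them equal: 228 = 4P, so P = 57.
Y = 812 − 2·57 = 698.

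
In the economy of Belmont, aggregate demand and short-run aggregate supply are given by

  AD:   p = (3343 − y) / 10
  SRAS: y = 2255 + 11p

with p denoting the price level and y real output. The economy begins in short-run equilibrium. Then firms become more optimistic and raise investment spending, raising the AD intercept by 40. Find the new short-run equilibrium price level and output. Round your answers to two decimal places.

This is a positive demand shock: AD shifts right.
New AD: y = 3383 − 10p.
Set AD = SRAS: 3383 − 10p = 2255 + 11p, so 1128 = 21p and p = 53.71.
Substituting into AD, y = 2845.86.

p = 53.71, y = 2845.86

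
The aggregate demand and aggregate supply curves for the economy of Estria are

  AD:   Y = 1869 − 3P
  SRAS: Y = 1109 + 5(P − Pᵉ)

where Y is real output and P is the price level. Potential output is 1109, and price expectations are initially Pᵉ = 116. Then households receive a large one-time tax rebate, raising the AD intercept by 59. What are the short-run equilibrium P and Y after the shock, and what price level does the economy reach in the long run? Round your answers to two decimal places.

Short run: P = 174.88, Y = 1403.38. Long run: P = 273.00.

AD shifts right: new AD is Y = 1928 − 3P. With Pᵉ = 116, SRAS is Y = 529 + 5P.
Short run: 1928 − 3P = 529 + 5P gives 1399 = 8P, so P = 174.88 and Y = 1928 − 3P = 1403.38.
Y = 1403.38 is above potential 1109; expectations adjust and SRAS shifts left until Y = 1109.
Long run: on the new AD curve, 1109 = 1928 − 3P gives P = 273.00.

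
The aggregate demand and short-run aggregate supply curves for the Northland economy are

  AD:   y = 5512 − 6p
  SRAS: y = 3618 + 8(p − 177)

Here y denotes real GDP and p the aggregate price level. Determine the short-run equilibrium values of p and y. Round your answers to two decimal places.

Write SRAS as y = 3618 + 8p − 1416 = 2202 + 8p.
Set AD = SRAS: 5512 − 6p = 2202 + 8p, so 3310 = 14p and p = 236.43.
Substituting into AD, y = 5512 − 6p = 4093.43.

p = 236.43, y = 4093.43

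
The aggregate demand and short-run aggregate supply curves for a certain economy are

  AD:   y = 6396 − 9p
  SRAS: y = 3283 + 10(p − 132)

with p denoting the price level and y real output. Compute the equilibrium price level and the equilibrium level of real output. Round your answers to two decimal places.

Write SRAS as y = 3283 + 10p − 1320 = 1963 + 10p.
Set AD = SRAS: 6396 − 9p = 1963 + 10p, so 4433 = 19p and p = 233.32.
Substituting into AD, y = 6396 − 9p = 4296.16.

p = 233.32, y = 4296.16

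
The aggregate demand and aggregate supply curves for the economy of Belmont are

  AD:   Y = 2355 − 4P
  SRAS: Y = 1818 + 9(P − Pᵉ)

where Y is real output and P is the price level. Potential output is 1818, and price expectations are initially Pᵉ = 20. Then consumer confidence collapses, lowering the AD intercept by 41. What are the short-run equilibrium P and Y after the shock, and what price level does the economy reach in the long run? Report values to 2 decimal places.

AD shifts left: new AD is Y = 2314 − 4P. With Pᵉ = 20, SRAS is Y = 1638 + 9P.
Short run: 2314 − 4P = 1638 + 9P gives 676 = 13P, so P = 52.00 and Y = 2314 − 4P = 2106.00.
Y = 2106.00 is above potential 1818; expectations adjust and SRAS shifts left until Y = 1818.
Long run: on the new AD curve, 1818 = 2314 − 4P gives P = 124.00.

Short run: P = 52.00, Y = 2106.00. Long run: P = 124.00.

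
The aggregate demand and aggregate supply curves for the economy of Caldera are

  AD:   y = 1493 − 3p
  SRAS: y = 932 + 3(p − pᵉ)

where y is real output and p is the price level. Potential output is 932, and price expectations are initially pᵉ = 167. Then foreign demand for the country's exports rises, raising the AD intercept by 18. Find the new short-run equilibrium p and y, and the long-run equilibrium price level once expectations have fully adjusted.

AD shifts right: new AD is y = 1511 − 3p. With pᵉ = 167, SRAS is y = 431 + 3p.
Short run: 1511 − 3p = 431 + 3p gives 1080 = 6p, so p = 180 and y = 1511 − 3·180 = 971.
y = 971 is above potential 932; expectations adjust and SRAS shifts left until y = 932.
Long run: on the new AD curve, 932 = 1511 − 3p gives p = 193.

Short run: p = 180, y = 971. Long run: p = 193.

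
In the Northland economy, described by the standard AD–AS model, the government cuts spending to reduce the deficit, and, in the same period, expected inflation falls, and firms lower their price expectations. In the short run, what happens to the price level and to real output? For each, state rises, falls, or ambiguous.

Price level: falls; output: ambiguous

The first event is a negative demand shock: AD shifts left, which by itself pushes P down and Y down.
The second is a favourable supply shock: SRAS shifts right, which by itself pushes P down and Y up.
Both shocks push P down, so P falls. The two shocks push Y in opposite directions, so the effect on Y is ambiguous.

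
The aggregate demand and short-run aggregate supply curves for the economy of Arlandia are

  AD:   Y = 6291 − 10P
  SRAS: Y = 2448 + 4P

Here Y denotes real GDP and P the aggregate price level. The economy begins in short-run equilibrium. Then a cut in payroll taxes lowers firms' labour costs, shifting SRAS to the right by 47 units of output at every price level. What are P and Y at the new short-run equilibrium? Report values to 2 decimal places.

P = 271.14, Y = 3579.57

This is a positive supply shock: SRAS shifts right.
New SRAS: Y = 2495 + 4P.
Set AD = SRAS: 6291 − 10P = 2495 + 4P, so 3796 = 14P and P = 271.14.
Substituting into AD, Y = 3579.57.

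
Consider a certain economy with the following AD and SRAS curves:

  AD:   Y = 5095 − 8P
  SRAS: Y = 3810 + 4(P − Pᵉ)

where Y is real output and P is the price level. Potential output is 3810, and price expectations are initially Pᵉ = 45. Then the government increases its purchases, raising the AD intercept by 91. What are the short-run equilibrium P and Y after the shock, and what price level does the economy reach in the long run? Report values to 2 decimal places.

Short run: P = 129.67, Y = 4148.67. Long run: P = 172.00.

AD shifts right: new AD is Y = 5186 − 8P. With Pᵉ = 45, SRAS is Y = 3630 + 4P.
Short run: 5186 − 8P = 3630 + 4P gives 1556 = 12P, so P = 129.67 and Y = 5186 − 8P = 4148.67.
Y = 4148.67 is above potential 3810; expectations adjust and SRAS shifts left until Y = 3810.
Long run: on the new AD curve, 3810 = 5186 − 8P gives P = 172.00.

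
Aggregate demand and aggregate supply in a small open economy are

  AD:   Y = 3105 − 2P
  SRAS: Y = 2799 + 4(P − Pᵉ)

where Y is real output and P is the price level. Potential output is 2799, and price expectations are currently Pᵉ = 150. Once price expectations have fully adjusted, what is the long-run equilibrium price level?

Long-run P = 153

Short run: with Pᵉ = 150, SRAS is Y = 2199 + 4P. Setting AD = SRAS gives 906 = 6P, so P = 151 and Y = 3105 − 2·151 = 2803.
Output 2803 is above potential 2799, so over time expected prices rise and SRAS shifts left until Y returns to 2799.
Long run: Y = 2799 on the AD curve gives 2799 = 3105 − 2P, so P = 153.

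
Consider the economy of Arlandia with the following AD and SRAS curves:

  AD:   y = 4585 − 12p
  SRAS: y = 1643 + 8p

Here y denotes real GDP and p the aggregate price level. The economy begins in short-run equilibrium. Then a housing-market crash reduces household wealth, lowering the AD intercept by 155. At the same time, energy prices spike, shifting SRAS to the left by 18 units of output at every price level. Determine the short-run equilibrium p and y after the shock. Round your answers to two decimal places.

After both shocks: AD is y = 4430 − 12p and SRAS is y = 1625 + 8p.
Setting them equal: 2805 = 20p, so p = 140.25.
Substituting into AD, y = 2747.00.

p = 140.25, y = 2747.00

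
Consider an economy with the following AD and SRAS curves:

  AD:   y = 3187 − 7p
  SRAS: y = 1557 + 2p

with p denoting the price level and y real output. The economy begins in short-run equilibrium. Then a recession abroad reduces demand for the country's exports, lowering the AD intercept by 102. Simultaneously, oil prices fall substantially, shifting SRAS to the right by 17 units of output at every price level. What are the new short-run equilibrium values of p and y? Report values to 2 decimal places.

After both shocks: AD is y = 3085 − 7p and SRAS is y = 1574 + 2p.
Setting them equal: 1511 = 9p, so p = 167.89.
Substituting into AD, y = 1909.78.

p = 167.89, y = 1909.78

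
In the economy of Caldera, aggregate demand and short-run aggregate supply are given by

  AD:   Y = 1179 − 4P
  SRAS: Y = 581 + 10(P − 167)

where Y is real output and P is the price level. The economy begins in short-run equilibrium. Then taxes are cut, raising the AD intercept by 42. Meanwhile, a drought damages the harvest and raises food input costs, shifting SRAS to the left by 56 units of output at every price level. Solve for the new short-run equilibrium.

P = 169, Y = 545

After both shocks: AD is Y = 1221 − 4P and SRAS is Y = 10P − 1145.
Setting them equal: 2366 = 14P, so P = 169.
Y = 1221 − 4·169 = 545.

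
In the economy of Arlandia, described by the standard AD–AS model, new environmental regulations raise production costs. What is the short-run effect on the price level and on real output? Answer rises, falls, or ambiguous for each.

This is an adverse supply shock: SRAS shifts left.
Moving along the downward-sloping AD curve, P rises and Y falls.

Price level: rises; output: falls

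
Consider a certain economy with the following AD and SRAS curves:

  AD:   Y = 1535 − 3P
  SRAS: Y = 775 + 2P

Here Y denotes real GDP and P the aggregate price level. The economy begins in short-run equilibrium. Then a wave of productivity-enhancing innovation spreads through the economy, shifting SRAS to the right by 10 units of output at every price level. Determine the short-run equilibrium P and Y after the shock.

This is a positive supply shock: SRAS shifts right.
New SRAS: Y = 785 + 2P.
Set AD = SRAS: 1535 − 3P = 785 + 2P, so 750 = 5P and P = 150.
Y = 1535 − 3·150 = 1085.

P = 150, Y = 1085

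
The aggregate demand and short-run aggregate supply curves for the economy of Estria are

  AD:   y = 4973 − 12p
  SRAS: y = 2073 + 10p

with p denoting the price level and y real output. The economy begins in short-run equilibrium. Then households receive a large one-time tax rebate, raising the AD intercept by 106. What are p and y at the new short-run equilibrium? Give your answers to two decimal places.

p = 136.64, y = 3439.36

This is a positive demand shock: AD shifts right.
New AD: y = 5079 − 12p.
Set AD = SRAS: 5079 − 12p = 2073 + 10p, so 3006 = 22p and p = 136.64.
Substituting into AD, y = 3439.36.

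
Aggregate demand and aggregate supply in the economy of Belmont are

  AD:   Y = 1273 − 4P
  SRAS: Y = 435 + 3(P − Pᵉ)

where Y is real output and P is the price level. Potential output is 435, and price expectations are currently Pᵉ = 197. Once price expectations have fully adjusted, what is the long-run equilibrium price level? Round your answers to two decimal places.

Long-run P = 209.50

Short run: with Pᵉ = 197, SRAS is Y = 3P − 156. Setting AD = SRAS gives 1429 = 7P, so P = 204.14 and Y = 1273 − 4P = 456.43.
Output 456.43 is above potential 435, so over time expected prices rise and SRAS shifts left until Y returns to 435.
Long run: Y = 435 on the AD curve gives 435 = 1273 − 4P, so P = 209.50.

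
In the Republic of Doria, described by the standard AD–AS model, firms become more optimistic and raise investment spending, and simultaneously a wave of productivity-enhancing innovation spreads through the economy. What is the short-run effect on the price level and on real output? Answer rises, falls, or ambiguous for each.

Price level: ambiguous; output: rises

The first event is a positive demand shock: AD shifts right, which by itself pushes P up and Y up.
The second is a favourable supply shock: SRAS shifts right, which by itself pushes P down and Y up.
The two shocks push P in opposite directions, so the effect on P is ambiguous. Both shocks push Y up, so Y rises.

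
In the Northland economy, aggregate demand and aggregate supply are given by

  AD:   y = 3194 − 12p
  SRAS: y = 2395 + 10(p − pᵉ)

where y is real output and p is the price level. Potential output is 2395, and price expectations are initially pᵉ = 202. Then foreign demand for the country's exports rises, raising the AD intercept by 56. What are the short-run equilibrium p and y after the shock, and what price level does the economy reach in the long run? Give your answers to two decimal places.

AD shifts right: new AD is y = 3250 − 12p. With pᵉ = 202, SRAS is y = 375 + 10p.
Short run: 3250 − 12p = 375 + 10p gives 2875 = 22p, so p = 130.68 and y = 3250 − 12p = 1681.82.
y = 1681.82 is below potential 2395; expectations adjust and SRAS shifts right until y = 2395.
Long run: on the new AD curve, 2395 = 3250 − 12p gives p = 71.25.

Short run: p = 130.68, y = 1681.82. Long run: p = 71.25.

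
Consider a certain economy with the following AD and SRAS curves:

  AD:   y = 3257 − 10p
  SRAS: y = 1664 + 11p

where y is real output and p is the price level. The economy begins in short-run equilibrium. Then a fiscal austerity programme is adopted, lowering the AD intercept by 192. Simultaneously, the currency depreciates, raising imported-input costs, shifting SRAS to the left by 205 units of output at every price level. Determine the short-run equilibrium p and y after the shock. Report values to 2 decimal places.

After both shocks: AD is y = 3065 − 10p and SRAS is y = 1459 + 11p.
Setting them equal: 1606 = 21p, so p = 76.48.
Substituting into AD, y = 2300.24.

p = 76.48, y = 2300.24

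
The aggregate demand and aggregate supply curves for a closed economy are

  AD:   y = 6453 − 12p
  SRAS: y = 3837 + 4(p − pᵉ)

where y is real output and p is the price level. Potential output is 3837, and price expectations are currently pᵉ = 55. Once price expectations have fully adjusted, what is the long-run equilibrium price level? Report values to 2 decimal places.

Short run: with pᵉ = 55, SRAS is y = 3617 + 4p. Setting AD = SRAS gives 2836 = 16p, so p = 177.25 and y = 6453 − 12p = 4326.00.
Output 4326.00 is above potential 3837, so over time expected prices rise and SRAS shifts left until y returns to 3837.
Long run: y = 3837 on the AD curve gives 3837 = 6453 − 12p, so p = 218.00.

Long-run p = 218.00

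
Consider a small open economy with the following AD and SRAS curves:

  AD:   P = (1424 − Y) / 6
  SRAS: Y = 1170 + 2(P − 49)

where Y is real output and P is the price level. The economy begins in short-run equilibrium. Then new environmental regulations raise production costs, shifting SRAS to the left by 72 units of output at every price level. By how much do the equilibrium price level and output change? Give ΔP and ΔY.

ΔP = +9, ΔY = -54

This is a negative supply shock: SRAS shifts left.
New SRAS: Y = 1000 + 2P.
Set AD = SRAS: 1424 − 6P = 1000 + 2P, so 424 = 8P and P = 53.
Y = 1424 − 6·53 = 1106.
Initially P = 44, Y = 1160, so ΔP = +9 and ΔY = -54.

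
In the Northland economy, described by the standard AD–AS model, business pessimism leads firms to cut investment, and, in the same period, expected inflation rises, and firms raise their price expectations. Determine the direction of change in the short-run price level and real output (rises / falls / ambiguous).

Price level: ambiguous; output: falls

The first event is a negative demand shock: AD shifts left, which by itself pushes P down and Y down.
The second is an adverse supply shock: SRAS shifts left, which by itself pushes P up and Y down.
The two shocks push P in opposite directions, so the effect on P is ambiguous. Both shocks push Y down, so Y falls.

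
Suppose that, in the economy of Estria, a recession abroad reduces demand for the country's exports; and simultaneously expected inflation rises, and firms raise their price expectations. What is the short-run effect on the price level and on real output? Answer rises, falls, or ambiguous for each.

Price level: ambiguous; output: falls

The first event is a negative demand shock: AD shifts left, which by itself pushes P down and Y down.
The second is an adverse supply shock: SRAS shifts left, which by itself pushes P up and Y down.
The two shocks push P in opposite directions, so the effect on P is ambiguous. Both shocks push Y down, so Y falls.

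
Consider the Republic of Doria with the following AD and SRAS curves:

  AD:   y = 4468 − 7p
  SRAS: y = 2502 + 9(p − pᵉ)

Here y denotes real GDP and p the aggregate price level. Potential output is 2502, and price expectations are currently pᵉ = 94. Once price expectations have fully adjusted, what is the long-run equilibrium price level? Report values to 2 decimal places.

Short run: with pᵉ = 94, SRAS is y = 1656 + 9p. Setting AD = SRAS gives 2812 = 16p, so p = 175.75 and y = 4468 − 7p = 3237.75.
Output 3237.75 is above potential 2502, so over time expected prices rise and SRAS shifts left until y returns to 2502.
Long run: y = 2502 on the AD curve gives 2502 = 4468 − 7p, so p = 280.86.

Long-run p = 280.86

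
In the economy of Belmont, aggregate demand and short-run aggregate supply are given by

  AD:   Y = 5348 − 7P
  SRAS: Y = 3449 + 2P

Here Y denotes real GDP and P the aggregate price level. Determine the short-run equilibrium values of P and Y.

Set AD = SRAS: 5348 − 7P = 3449 + 2P, so 1899 = 9P and P = 211.
Then Y = 5348 − 7·211 = 3871.

P = 211, Y = 3871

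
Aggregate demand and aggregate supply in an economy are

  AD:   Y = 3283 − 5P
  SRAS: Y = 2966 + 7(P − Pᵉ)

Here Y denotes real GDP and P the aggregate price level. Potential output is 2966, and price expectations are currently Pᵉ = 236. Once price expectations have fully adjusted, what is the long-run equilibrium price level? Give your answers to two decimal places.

Short run: with Pᵉ = 236, SRAS is Y = 1314 + 7P. Setting AD = SRAS gives 1969 = 12P, so P = 164.08 and Y = 3283 − 5P = 2462.58.
Output 2462.58 is below potential 2966, so over time expected prices fall and SRAS shifts right until Y returns to 2966.
Long run: Y = 2966 on the AD curve gives 2966 = 3283 − 5P, so P = 63.40.

Long-run P = 63.40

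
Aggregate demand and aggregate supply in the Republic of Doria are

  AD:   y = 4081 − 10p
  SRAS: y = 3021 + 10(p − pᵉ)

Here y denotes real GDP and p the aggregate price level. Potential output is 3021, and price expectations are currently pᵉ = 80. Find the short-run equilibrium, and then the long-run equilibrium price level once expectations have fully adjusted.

Short run: with pᵉ = 80, SRAS is y = 2221 + 10p. Setting AD = SRAS gives 1860 = 20p, so p = 93 and y = 4081 − 10·93 = 3151.
Output 3151 is above potential 3021, so over time expected prices rise and SRAS shifts left until y returns to 3021.
Long run: y = 3021 on the AD curve gives 3021 = 4081 − 10p, so p = 106.

Short run: p = 93, y = 3151. Long run: p = 106.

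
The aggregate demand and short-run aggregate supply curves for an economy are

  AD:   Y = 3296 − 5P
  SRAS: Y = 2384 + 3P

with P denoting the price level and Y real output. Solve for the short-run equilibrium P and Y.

Set AD = SRAS: 3296 − 5P = 2384 + 3P, so 912 = 8P and P = 114.
Then Y = 3296 − 5·114 = 2726.

P = 114, Y = 2726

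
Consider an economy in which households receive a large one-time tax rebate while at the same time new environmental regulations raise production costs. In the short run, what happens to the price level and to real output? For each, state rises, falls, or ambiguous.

Price level: rises; output: ambiguous

The first event is a positive demand shock: AD shifts right, which by itself pushes P up and Y up.
The second is an adverse supply shock: SRAS shifts left, which by itself pushes P up and Y down.
Both shocks push P up, so P rises. The two shocks push Y in opposite directions, so the effect on Y is ambiguous.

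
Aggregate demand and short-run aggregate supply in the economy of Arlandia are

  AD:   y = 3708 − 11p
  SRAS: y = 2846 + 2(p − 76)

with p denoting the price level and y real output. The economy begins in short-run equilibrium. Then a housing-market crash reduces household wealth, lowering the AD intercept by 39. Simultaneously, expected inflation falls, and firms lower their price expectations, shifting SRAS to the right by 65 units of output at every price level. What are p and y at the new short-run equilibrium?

After both shocks: AD is y = 3669 − 11p and SRAS is y = 2759 + 2p.
Setting them equal: 910 = 13p, so p = 70.
y = 3669 − 11·70 = 2899.

p = 70, y = 2899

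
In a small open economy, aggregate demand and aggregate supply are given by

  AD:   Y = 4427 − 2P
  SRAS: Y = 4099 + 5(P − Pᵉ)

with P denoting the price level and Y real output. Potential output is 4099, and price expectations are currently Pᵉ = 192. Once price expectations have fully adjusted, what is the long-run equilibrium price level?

Short run: with Pᵉ = 192, SRAS is Y = 3139 + 5P. Setting AD = SRAS gives 1288 = 7P, so P = 184 and Y = 4427 − 2·184 = 4059.
Output 4059 is below potential 4099, so over time expected prices fall and SRAS shifts right until Y returns to 4099.
Long run: Y = 4099 on the AD curve gives 4099 = 4427 − 2P, so P = 164.

Long-run P = 164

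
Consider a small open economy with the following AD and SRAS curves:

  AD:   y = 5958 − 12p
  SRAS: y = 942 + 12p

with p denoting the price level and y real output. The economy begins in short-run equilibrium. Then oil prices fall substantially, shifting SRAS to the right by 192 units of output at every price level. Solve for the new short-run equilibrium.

This is a positive supply shock: SRAS shifts right.
New SRAS: y = 1134 + 12p.
Set AD = SRAS: 5958 − 12p = 1134 + 12p, so 4824 = 24p and p = 201.
y = 5958 − 12·201 = 3546.

p = 201, y = 3546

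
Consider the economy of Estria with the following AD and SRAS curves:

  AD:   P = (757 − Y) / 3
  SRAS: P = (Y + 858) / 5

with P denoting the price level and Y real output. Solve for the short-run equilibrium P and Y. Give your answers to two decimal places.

Rearrange AD to Y = 757 − 3P.
Rearrange SRAS to Y = 5P − 858.
Set AD = SRAS: 757 − 3P = 5P − 858, so 1615 = 8P and P = 201.88.
Substituting into AD, Y = 757 − 3P = 151.38.

P = 201.88, Y = 151.38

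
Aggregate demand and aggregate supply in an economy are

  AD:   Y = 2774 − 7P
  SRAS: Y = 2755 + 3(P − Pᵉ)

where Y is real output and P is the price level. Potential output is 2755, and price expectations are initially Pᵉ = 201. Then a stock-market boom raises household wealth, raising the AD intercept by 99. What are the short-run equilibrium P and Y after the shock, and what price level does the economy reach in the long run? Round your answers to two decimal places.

AD shifts right: new AD is Y = 2873 − 7P. With Pᵉ = 201, SRAS is Y = 2152 + 3P.
Short run: 2873 − 7P = 2152 + 3P gives 721 = 10P, so P = 72.10 and Y = 2873 − 7P = 2368.30.
Y = 2368.30 is below potential 2755; expectations adjust and SRAS shifts right until Y = 2755.
Long run: on the new AD curve, 2755 = 2873 − 7P gives P = 16.86.

Short run: P = 72.10, Y = 2368.30. Long run: P = 16.86.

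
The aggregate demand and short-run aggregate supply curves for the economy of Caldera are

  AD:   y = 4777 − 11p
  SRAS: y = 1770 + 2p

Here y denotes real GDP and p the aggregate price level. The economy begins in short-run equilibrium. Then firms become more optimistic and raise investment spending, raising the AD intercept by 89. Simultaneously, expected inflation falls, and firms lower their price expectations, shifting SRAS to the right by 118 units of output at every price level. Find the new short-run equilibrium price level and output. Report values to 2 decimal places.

p = 229.08, y = 2346.15

After both shocks: AD is y = 4866 − 11p and SRAS is y = 1888 + 2p.
Setting them equal: 2978 = 13p, so p = 229.08.
Substituting into AD, y = 2346.15.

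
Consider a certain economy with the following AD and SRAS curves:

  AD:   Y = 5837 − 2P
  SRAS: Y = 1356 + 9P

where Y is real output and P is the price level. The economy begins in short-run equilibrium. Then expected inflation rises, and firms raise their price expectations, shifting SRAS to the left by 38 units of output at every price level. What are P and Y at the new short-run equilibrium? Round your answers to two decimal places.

This is a negative supply shock: SRAS shifts left.
New SRAS: Y = 1318 + 9P.
Set AD = SRAS: 5837 − 2P = 1318 + 9P, so 4519 = 11P and P = 410.82.
Substituting into AD, Y = 5015.36.

P = 410.82, Y = 5015.36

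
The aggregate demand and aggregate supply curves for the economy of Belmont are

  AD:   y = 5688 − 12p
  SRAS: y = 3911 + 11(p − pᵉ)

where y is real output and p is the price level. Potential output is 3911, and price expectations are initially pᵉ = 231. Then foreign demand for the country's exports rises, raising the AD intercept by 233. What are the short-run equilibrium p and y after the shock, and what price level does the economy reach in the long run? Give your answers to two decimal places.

AD shifts right: new AD is y = 5921 − 12p. With pᵉ = 231, SRAS is y = 1370 + 11p.
Short run: 5921 − 12p = 1370 + 11p gives 4551 = 23p, so p = 197.87 and y = 5921 − 12p = 3546.57.
y = 3546.57 is below potential 3911; expectations adjust and SRAS shifts right until y = 3911.
Long run: on the new AD curve, 3911 = 5921 − 12p gives p = 167.50.

Short run: p = 197.87, y = 3546.57. Long run: p = 167.50.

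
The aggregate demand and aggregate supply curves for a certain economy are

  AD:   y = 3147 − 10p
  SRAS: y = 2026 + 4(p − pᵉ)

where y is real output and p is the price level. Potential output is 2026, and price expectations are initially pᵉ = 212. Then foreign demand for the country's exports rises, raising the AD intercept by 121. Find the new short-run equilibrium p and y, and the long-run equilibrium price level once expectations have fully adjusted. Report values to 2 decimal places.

AD shifts right: new AD is y = 3268 − 10p. With pᵉ = 212, SRAS is y = 1178 + 4p.
Short run: 3268 − 10p = 1178 + 4p gives 2090 = 14p, so p = 149.29 and y = 3268 − 10p = 1775.14.
y = 1775.14 is below potential 2026; expectations adjust and SRAS shifts right until y = 2026.
Long run: on the new AD curve, 2026 = 3268 − 10p gives p = 124.20.

Short run: p = 149.29, y = 1775.14. Long run: p = 124.20.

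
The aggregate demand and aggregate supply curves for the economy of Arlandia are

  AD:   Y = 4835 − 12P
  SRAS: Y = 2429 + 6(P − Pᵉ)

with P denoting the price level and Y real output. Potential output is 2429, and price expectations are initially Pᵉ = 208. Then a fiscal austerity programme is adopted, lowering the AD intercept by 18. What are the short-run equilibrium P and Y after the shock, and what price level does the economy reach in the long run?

Short run: P = 202, Y = 2393. Long run: P = 199.

AD shifts left: new AD is Y = 4817 − 12P. With Pᵉ = 208, SRAS is Y = 1181 + 6P.
Short run: 4817 − 12P = 1181 + 6P gives 3636 = 18P, so P = 202 and Y = 4817 − 12·202 = 2393.
Y = 2393 is below potential 2429; expectations adjust and SRAS shifts right until Y = 2429.
Long run: on the new AD curve, 2429 = 4817 − 12P gives P = 199.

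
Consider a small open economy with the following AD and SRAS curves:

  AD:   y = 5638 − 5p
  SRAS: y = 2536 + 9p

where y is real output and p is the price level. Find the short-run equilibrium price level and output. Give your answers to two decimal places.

Set AD = SRAS: 5638 − 5p = 2536 + 9p, so 3102 = 14p and p = 221.57.
Substituting into AD, y = 5638 − 5p = 4530.14.

p = 221.57, y = 4530.14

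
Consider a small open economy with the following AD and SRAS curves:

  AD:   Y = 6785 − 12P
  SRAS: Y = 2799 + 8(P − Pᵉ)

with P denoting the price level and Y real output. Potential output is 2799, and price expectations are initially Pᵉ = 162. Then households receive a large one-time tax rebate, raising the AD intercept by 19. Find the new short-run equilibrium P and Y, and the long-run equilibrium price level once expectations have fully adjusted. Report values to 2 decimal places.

Short run: P = 265.05, Y = 3623.40. Long run: P = 333.75.

AD shifts right: new AD is Y = 6804 − 12P. With Pᵉ = 162, SRAS is Y = 1503 + 8P.
Short run: 6804 − 12P = 1503 + 8P gives 5301 = 20P, so P = 265.05 and Y = 6804 − 12P = 3623.40.
Y = 3623.40 is above potential 2799; expectations adjust and SRAS shifts left until Y = 2799.
Long run: on the new AD curve, 2799 = 6804 − 12P gives P = 333.75.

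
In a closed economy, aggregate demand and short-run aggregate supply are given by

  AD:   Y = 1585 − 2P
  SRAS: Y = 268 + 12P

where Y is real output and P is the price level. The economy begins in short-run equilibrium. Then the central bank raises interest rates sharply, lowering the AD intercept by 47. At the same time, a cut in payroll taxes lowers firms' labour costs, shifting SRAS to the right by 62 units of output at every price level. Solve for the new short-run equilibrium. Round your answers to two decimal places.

P = 86.29, Y = 1365.43

After both shocks: AD is Y = 1538 − 2P and SRAS is Y = 330 + 12P.
Setting them equal: 1208 = 14P, so P = 86.29.
Substituting into AD, Y = 1365.43.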